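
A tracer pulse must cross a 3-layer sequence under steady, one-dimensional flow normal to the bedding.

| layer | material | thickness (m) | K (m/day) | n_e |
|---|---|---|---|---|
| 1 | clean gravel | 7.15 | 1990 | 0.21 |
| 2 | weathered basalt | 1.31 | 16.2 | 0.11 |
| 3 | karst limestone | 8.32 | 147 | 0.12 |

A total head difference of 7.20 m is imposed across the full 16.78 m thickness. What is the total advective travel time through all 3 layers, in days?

With flow normal to the layers, continuity requires the same specific discharge q through every layer.
Σ(b_i/K_i) = 7.15/1990 + 1.31/16.2 + 8.32/147 = 0.1411 d.
q = Δh / Σ(b_i/K_i) = 7.20 / 0.1411 = 51.04 m/day.
In each layer the seepage velocity is v_i = q/n_i, so the layer transit time is t_i = b_i·n_i / q:
  layer 1 (clean gravel): t_1 = 7.15 × 0.21 / 51.04 = 0.02942 d
  layer 2 (weathered basalt): t_2 = 1.31 × 0.11 / 51.04 = 0.002823 d
  layer 3 (karst limestone): t_3 = 8.32 × 0.12 / 51.04 = 0.01956 d
Total t = Σ t_i = 0.05180 days.

0.0518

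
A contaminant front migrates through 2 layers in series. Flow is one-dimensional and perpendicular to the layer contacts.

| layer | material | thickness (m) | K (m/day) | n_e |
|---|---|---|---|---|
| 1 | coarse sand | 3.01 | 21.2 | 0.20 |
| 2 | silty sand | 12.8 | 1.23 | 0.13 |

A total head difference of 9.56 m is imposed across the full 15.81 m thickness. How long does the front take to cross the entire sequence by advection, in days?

2.50

With flow normal to the layers, continuity requires the same specific discharge q through every layer.
Σ(b_i/K_i) = 3.01/21.2 + 12.8/1.23 = 10.55 d.
q = Δh / Σ(b_i/K_i) = 9.56 / 10.55 = 0.9063 m/day.
In each layer the seepage velocity is v_i = q/n_i, so the layer transit time is t_i = b_i·n_i / q:
  layer 1 (coarse sand): t_1 = 3.01 × 0.20 / 0.9063 = 0.6642 d
  layer 2 (silty sand): t_2 = 12.8 × 0.13 / 0.9063 = 1.836 d
Total t = Σ t_i = 2.500 days.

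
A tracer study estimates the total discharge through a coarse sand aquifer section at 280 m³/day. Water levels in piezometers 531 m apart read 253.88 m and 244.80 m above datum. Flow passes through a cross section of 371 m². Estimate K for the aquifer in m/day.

Hydraulic gradient i = (253.88 − 244.80) / 531 = 9.08 / 531 = 0.01710.
From Q = K·A·i, K = Q / (A·i) = 280 / (371.0 × 0.01710) = 44.14 m/day.

44.1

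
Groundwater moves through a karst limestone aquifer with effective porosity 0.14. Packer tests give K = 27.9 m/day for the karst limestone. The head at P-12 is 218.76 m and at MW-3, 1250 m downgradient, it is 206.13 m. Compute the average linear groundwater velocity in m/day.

Hydraulic gradient i = (218.76 − 206.13) / 1250 = 12.63 / 1250 = 0.01010.
Darcy flux q = K · i = 27.90 × 0.01010 = 0.2819 m/day.
Seepage velocity v = q / n_e = 0.2819 / 0.14 = 2.014 m/day.

2.01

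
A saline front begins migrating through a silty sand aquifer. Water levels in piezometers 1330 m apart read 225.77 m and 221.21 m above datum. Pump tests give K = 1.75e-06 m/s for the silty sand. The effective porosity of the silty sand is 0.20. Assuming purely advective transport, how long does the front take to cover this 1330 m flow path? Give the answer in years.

1400

Convert K: 1.75e-06 m/s × 86400 = 0.1512 m/day.
Hydraulic gradient i = (225.77 − 221.21) / 1330 = 4.56 / 1330 = 0.003429.
Darcy flux q = K · i = 0.1512 × 0.003429 = 0.0005184 m/day.
Seepage velocity v = q / n_e = 0.0005184 / 0.20 = 0.002592 m/day.
Travel time t = L / v = 1330 / 0.002592 = 5.131e+05 days = 1405 years.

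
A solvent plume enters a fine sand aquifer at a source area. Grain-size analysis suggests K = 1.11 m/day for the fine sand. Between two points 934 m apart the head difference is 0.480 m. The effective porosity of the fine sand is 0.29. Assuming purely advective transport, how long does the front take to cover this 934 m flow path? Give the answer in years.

1300

Hydraulic gradient i = Δh / L = 0.480 / 934 = 0.0005139.
Darcy flux q = K · i = 1.110 × 0.0005139 = 0.0005704 m/day.
Seepage velocity v = q / n_e = 0.0005704 / 0.29 = 0.001967 m/day.
Travel time t = L / v = 934 / 0.001967 = 4.748e+05 days = 1300 years.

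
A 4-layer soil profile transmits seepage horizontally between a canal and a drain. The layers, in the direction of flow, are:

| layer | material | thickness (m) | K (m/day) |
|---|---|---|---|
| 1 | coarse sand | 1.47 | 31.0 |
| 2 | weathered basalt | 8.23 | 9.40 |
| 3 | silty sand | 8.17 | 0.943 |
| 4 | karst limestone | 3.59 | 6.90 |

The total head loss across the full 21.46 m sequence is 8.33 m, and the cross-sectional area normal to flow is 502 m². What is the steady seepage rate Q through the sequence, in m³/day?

414

Flow is perpendicular to layering, so the layers act in series and the equivalent K is the thickness-weighted harmonic mean.
Total thickness L = 1.47 + 8.23 + 8.17 + 3.59 = 21.46 m.
Σ(b_i/K_i) = 1.47/31.0 + 8.23/9.40 + 8.17/0.943 + 3.59/6.90 = 10.11 d.
K_eq = L / Σ(b_i/K_i) = 21.46 / 10.11 = 2.123 m/day.
Q = K_eq · A · (Δh/L) = 2.123 × 502 × (8.33/21.46) = 413.7 m³/day.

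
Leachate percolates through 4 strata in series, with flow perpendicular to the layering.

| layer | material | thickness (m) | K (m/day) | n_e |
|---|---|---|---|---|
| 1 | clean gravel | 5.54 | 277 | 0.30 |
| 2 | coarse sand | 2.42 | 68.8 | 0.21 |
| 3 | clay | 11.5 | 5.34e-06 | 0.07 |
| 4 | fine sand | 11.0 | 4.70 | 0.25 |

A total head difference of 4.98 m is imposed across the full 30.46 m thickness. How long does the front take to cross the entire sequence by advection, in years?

With flow normal to the layers, continuity requires the same specific discharge q through every layer.
Σ(b_i/K_i) = 5.54/277 + 2.42/68.8 + 11.5/5.34e-06 + 11.0/4.70 = 2.154e+06 d.
q = Δh / Σ(b_i/K_i) = 4.98 / 2.154e+06 = 2.312e-06 m/day.
In each layer the seepage velocity is v_i = q/n_i, so the layer transit time is t_i = b_i·n_i / q:
  layer 1 (clean gravel): t_1 = 5.54 × 0.30 / 2.312e-06 = 7.187e+05 d
  layer 2 (coarse sand): t_2 = 2.42 × 0.21 / 2.312e-06 = 2.198e+05 d
  layer 3 (clay): t_3 = 11.5 × 0.07 / 2.312e-06 = 3.481e+05 d
  layer 4 (fine sand): t_4 = 11.0 × 0.25 / 2.312e-06 = 1.189e+06 d
Total t = Σ t_i = 2.476e+06 days = 6778 years.

6780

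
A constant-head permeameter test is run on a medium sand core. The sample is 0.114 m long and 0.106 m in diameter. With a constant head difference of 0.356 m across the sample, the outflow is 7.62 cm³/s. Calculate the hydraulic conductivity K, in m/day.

23.9

Cross-sectional area A = π·(d/2)² = π × (0.106/2)² = 0.008825 m².
Convert discharge: 7.62 cm³/s = 7.620e-06 m³/s.
Darcy's law rearranged: K = Q·L / (A·Δh) = 7.620e-06 × 0.114 / (0.008825 × 0.356) = 0.0002765 m/s = 23.89 m/day.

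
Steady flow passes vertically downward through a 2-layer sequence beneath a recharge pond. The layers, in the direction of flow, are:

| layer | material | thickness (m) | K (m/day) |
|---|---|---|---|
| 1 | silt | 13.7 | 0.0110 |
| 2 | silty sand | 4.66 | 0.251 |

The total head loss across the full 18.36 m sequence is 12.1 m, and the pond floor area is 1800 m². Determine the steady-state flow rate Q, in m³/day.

Flow is perpendicular to layering, so the layers act in series and the equivalent K is the thickness-weighted harmonic mean.
Total thickness L = 13.7 + 4.66 = 18.36 m.
Σ(b_i/K_i) = 13.7/0.0110 + 4.66/0.251 = 1264 d.
K_eq = L / Σ(b_i/K_i) = 18.36 / 1264 = 0.01453 m/day.
Q = K_eq · A · (Δh/L) = 0.01453 × 1800 × (12.1/18.36) = 17.23 m³/day.

17.2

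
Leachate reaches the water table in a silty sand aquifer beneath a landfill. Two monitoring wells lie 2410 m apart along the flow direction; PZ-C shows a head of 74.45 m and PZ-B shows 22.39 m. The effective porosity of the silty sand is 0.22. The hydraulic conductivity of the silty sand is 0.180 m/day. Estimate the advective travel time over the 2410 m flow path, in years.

Hydraulic gradient i = (74.45 − 22.39) / 2410 = 52.06 / 2410 = 0.02160.
Darcy flux q = K · i = 0.1800 × 0.02160 = 0.003888 m/day.
Seepage velocity v = q / n_e = 0.003888 / 0.22 = 0.01767 m/day.
Travel time t = L / v = 2410 / 0.01767 = 1.364e+05 days = 373.3 years.

373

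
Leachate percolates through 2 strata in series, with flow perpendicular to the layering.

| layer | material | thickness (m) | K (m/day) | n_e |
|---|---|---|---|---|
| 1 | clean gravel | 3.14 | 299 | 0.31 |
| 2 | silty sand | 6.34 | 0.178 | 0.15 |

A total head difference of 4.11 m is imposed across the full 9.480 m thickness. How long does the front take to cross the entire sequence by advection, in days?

With flow normal to the layers, continuity requires the same specific discharge q through every layer.
Σ(b_i/K_i) = 3.14/299 + 6.34/0.178 = 35.63 d.
q = Δh / Σ(b_i/K_i) = 4.11 / 35.63 = 0.1154 m/day.
In each layer the seepage velocity is v_i = q/n_i, so the layer transit time is t_i = b_i·n_i / q:
  layer 1 (clean gravel): t_1 = 3.14 × 0.31 / 0.1154 = 8.438 d
  layer 2 (silty sand): t_2 = 6.34 × 0.15 / 0.1154 = 8.244 d
Total t = Σ t_i = 16.68 days.

16.7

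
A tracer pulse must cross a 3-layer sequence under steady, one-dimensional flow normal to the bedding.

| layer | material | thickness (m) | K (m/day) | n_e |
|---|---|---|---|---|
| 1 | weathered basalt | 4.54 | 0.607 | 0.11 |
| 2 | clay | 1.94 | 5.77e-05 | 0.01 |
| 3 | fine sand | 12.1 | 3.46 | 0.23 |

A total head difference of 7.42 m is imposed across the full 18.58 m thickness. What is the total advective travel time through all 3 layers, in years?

With flow normal to the layers, continuity requires the same specific discharge q through every layer.
Σ(b_i/K_i) = 4.54/0.607 + 1.94/5.77e-05 + 12.1/3.46 = 33633 d.
q = Δh / Σ(b_i/K_i) = 7.42 / 33633 = 0.0002206 m/day.
In each layer the seepage velocity is v_i = q/n_i, so the layer transit time is t_i = b_i·n_i / q:
  layer 1 (weathered basalt): t_1 = 4.54 × 0.11 / 0.0002206 = 2264 d
  layer 2 (clay): t_2 = 1.94 × 0.01 / 0.0002206 = 87.94 d
  layer 3 (fine sand): t_3 = 12.1 × 0.23 / 0.0002206 = 12615 d
Total t = Σ t_i = 14966 days = 40.98 years.

41.0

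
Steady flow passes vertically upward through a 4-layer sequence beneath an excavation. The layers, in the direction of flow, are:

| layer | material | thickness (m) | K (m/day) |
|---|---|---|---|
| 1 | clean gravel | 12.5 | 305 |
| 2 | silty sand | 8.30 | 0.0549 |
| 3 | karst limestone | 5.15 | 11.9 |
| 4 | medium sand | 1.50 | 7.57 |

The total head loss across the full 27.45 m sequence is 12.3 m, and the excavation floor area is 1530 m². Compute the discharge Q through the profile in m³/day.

Flow is perpendicular to layering, so the layers act in series and the equivalent K is the thickness-weighted harmonic mean.
Total thickness L = 12.5 + 8.30 + 5.15 + 1.50 = 27.45 m.
Σ(b_i/K_i) = 12.5/305 + 8.30/0.0549 + 5.15/11.9 + 1.50/7.57 = 151.9 d.
K_eq = L / Σ(b_i/K_i) = 27.45 / 151.9 = 0.1808 m/day.
Q = K_eq · A · (Δh/L) = 0.1808 × 1530 × (12.3/27.45) = 123.9 m³/day.

124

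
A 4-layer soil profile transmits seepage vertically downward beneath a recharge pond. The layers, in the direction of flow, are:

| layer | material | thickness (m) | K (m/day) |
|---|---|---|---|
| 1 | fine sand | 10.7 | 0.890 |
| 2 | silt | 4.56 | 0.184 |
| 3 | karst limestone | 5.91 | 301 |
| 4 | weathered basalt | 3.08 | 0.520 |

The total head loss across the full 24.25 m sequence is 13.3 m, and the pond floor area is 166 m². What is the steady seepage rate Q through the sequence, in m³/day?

Flow is perpendicular to layering, so the layers act in series and the equivalent K is the thickness-weighted harmonic mean.
Total thickness L = 10.7 + 4.56 + 5.91 + 3.08 = 24.25 m.
Σ(b_i/K_i) = 10.7/0.890 + 4.56/0.184 + 5.91/301 + 3.08/0.520 = 42.75 d.
K_eq = L / Σ(b_i/K_i) = 24.25 / 42.75 = 0.5673 m/day.
Q = K_eq · A · (Δh/L) = 0.5673 × 166 × (13.3/24.25) = 51.65 m³/day.

51.6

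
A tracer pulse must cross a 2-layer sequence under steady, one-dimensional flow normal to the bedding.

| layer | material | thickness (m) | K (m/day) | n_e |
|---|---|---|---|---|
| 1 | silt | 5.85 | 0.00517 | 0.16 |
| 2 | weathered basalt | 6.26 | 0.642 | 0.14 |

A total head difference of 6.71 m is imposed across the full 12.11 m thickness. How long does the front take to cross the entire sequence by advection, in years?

0.844

With flow normal to the layers, continuity requires the same specific discharge q through every layer.
Σ(b_i/K_i) = 5.85/0.00517 + 6.26/0.642 = 1141 d.
q = Δh / Σ(b_i/K_i) = 6.71 / 1141 = 0.005879 m/day.
In each layer the seepage velocity is v_i = q/n_i, so the layer transit time is t_i = b_i·n_i / q:
  layer 1 (silt): t_1 = 5.85 × 0.16 / 0.005879 = 159.2 d
  layer 2 (weathered basalt): t_2 = 6.26 × 0.14 / 0.005879 = 149.1 d
Total t = Σ t_i = 308.3 days = 0.8440 years.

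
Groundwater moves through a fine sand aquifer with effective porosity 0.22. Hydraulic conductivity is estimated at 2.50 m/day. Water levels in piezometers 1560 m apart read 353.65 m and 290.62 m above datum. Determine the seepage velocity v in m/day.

0.459

Hydraulic gradient i = (353.65 − 290.62) / 1560 = 63.03 / 1560 = 0.04040.
Darcy flux q = K · i = 2.500 × 0.04040 = 0.1010 m/day.
Seepage velocity v = q / n_e = 0.1010 / 0.22 = 0.4591 m/day.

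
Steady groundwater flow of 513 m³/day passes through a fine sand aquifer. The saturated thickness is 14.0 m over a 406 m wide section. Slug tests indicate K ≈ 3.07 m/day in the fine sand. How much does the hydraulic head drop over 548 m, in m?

16.1

Cross-sectional area A = 406 × 14.0 = 5684 m².
From Q = K·A·i, i = Q / (K·A) = 513 / (3.070 × 5684) = 0.02940.
Head loss Δh = i · L = 0.02940 × 548 = 16.11 m.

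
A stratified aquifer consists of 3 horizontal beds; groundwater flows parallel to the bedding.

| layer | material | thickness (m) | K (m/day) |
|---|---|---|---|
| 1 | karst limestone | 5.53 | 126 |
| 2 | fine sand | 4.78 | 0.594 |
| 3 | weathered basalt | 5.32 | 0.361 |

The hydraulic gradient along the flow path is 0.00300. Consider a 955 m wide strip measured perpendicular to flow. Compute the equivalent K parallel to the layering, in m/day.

Flow is parallel to layering, so each bed carries its own Darcy discharge and the transmissivities add.
Σ(K_i·b_i) = 126×5.53 + 0.594×4.78 + 0.361×5.32 = 701.5 m²/day.
Total thickness b = 15.63 m, so K_eq = Σ(K_i·b_i)/b = 44.88 m/day.

44.9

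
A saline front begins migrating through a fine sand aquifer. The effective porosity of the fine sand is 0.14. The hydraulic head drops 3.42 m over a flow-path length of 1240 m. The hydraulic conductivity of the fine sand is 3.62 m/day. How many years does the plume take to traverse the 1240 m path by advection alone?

Hydraulic gradient i = Δh / L = 3.42 / 1240 = 0.002758.
Darcy flux q = K · i = 3.620 × 0.002758 = 0.009984 m/day.
Seepage velocity v = q / n_e = 0.009984 / 0.14 = 0.07132 m/day.
Travel time t = L / v = 1240 / 0.07132 = 17387 days = 47.60 years.

47.6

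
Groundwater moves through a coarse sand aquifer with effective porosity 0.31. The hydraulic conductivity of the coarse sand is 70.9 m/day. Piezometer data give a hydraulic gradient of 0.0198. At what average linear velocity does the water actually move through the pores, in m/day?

Hydraulic gradient i = 0.0198.
Darcy flux q = K · i = 70.90 × 0.01980 = 1.404 m/day.
Seepage velocity v = q / n_e = 1.404 / 0.31 = 4.528 m/day.

4.53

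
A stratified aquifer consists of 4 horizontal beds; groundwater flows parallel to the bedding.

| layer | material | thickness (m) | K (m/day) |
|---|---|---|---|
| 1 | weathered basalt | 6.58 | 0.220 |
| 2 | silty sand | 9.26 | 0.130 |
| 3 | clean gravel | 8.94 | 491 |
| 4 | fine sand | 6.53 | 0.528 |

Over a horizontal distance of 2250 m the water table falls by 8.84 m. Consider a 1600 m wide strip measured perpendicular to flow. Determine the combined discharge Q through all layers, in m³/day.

27600

Flow is parallel to layering, so each bed carries its own Darcy discharge and the transmissivities add.
Σ(K_i·b_i) = 0.220×6.58 + 0.130×9.26 + 491×8.94 + 0.528×6.53 = 4396 m²/day.
Hydraulic gradient i = Δh / L = 8.84 / 2250 = 0.003929.
Q = Σ(K_i·b_i) · W · i = 4396 × 1600 × 0.003929 = 27632 m³/day.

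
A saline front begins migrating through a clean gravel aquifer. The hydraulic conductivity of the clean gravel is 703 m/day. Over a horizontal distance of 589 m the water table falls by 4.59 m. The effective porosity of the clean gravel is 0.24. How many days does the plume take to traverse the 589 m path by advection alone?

Hydraulic gradient i = Δh / L = 4.59 / 589 = 0.007793.
Darcy flux q = K · i = 703.0 × 0.007793 = 5.478 m/day.
Seepage velocity v = q / n_e = 5.478 / 0.24 = 22.83 m/day.
Travel time t = L / v = 589 / 22.83 = 25.80 days.

25.8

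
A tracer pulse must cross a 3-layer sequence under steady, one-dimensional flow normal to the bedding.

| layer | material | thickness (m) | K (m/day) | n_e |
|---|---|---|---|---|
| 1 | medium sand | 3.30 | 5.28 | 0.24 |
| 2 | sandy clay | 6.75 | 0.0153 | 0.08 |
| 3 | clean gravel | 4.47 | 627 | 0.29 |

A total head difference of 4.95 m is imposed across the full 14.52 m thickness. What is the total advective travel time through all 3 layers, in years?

0.642

With flow normal to the layers, continuity requires the same specific discharge q through every layer.
Σ(b_i/K_i) = 3.30/5.28 + 6.75/0.0153 + 4.47/627 = 441.8 d.
q = Δh / Σ(b_i/K_i) = 4.95 / 441.8 = 0.01120 m/day.
In each layer the seepage velocity is v_i = q/n_i, so the layer transit time is t_i = b_i·n_i / q:
  layer 1 (medium sand): t_1 = 3.30 × 0.24 / 0.01120 = 70.69 d
  layer 2 (sandy clay): t_2 = 6.75 × 0.08 / 0.01120 = 48.20 d
  layer 3 (clean gravel): t_3 = 4.47 × 0.29 / 0.01120 = 115.7 d
Total t = Σ t_i = 234.6 days = 0.6423 years.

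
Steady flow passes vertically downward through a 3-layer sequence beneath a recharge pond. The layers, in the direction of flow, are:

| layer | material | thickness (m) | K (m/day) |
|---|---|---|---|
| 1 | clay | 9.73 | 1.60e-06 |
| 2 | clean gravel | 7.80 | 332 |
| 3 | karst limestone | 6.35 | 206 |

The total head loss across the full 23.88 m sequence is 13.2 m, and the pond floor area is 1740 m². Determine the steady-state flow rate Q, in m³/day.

Flow is perpendicular to layering, so the layers act in series and the equivalent K is the thickness-weighted harmonic mean.
Total thickness L = 9.73 + 7.80 + 6.35 = 23.88 m.
Σ(b_i/K_i) = 9.73/1.60e-06 + 7.80/332 + 6.35/206 = 6.081e+06 d.
K_eq = L / Σ(b_i/K_i) = 23.88 / 6.081e+06 = 3.927e-06 m/day.
Q = K_eq · A · (Δh/L) = 3.927e-06 × 1740 × (13.2/23.88) = 0.003777 m³/day.

0.00378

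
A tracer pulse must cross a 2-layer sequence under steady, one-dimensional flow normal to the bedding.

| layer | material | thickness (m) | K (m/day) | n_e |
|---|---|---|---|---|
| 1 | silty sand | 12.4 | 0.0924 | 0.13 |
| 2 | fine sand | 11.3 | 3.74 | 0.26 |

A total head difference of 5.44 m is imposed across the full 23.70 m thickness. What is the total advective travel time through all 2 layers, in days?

115

With flow normal to the layers, continuity requires the same specific discharge q through every layer.
Σ(b_i/K_i) = 12.4/0.0924 + 11.3/3.74 = 137.2 d.
q = Δh / Σ(b_i/K_i) = 5.44 / 137.2 = 0.03964 m/day.
In each layer the seepage velocity is v_i = q/n_i, so the layer transit time is t_i = b_i·n_i / q:
  layer 1 (silty sand): t_1 = 12.4 × 0.13 / 0.03964 = 40.66 d
  layer 2 (fine sand): t_2 = 11.3 × 0.26 / 0.03964 = 74.11 d
Total t = Σ t_i = 114.8 days.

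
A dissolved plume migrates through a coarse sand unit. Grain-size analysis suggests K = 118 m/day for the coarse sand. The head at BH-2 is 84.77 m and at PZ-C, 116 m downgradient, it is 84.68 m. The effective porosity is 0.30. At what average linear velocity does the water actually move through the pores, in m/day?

0.305

Hydraulic gradient i = (84.77 − 84.68) / 116 = 0.09 / 116 = 0.0007759.
Darcy flux q = K · i = 118.0 × 0.0007759 = 0.09155 m/day.
Seepage velocity v = q / n_e = 0.09155 / 0.30 = 0.3052 m/day.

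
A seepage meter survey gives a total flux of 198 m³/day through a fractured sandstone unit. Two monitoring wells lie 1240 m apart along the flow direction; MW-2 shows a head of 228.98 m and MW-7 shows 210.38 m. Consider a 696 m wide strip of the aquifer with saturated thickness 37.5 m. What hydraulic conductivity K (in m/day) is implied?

Cross-sectional area A = 696 × 37.5 = 26100 m².
Hydraulic gradient i = (228.98 − 210.38) / 1240 = 18.6 / 1240 = 0.01500.
From Q = K·A·i, K = Q / (A·i) = 198 / (26100 × 0.01500) = 0.5057 m/day.

0.506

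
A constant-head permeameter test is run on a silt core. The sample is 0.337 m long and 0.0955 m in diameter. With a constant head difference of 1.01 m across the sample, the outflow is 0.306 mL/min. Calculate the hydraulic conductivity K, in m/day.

Cross-sectional area A = π·(d/2)² = π × (0.0955/2)² = 0.007163 m².
Convert discharge: 0.306 mL/min = 5.100e-09 m³/s.
Darcy's law rearranged: K = Q·L / (A·Δh) = 5.100e-09 × 0.337 / (0.007163 × 1.01) = 2.376e-07 m/s = 0.02053 m/day.

0.0205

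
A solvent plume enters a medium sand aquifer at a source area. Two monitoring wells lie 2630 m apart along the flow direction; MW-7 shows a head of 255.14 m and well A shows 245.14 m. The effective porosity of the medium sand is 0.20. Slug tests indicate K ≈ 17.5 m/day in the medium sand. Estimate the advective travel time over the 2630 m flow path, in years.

Hydraulic gradient i = (255.14 − 245.14) / 2630 = 10 / 2630 = 0.003802.
Darcy flux q = K · i = 17.50 × 0.003802 = 0.06654 m/day.
Seepage velocity v = q / n_e = 0.06654 / 0.20 = 0.3327 m/day.
Travel time t = L / v = 2630 / 0.3327 = 7905 days = 21.64 years.

21.6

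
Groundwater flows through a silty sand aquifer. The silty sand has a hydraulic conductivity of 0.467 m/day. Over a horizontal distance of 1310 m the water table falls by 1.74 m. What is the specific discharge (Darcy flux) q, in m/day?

Hydraulic gradient i = Δh / L = 1.74 / 1310 = 0.001328.
Specific discharge q = K · i = 0.4670 × 0.001328 = 0.0006203 m/day.

0.000620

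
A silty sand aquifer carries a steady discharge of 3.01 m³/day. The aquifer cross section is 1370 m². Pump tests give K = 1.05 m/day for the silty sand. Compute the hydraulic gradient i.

0.00209

From Q = K·A·i, i = Q / (K·A) = 3.01 / (1.050 × 1370) = 0.002092.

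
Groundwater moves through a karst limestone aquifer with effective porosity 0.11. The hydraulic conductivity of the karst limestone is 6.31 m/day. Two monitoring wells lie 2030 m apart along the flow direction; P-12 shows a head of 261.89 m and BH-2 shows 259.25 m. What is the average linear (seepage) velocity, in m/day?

0.0746

Hydraulic gradient i = (261.89 − 259.25) / 2030 = 2.64 / 2030 = 0.001300.
Darcy flux q = K · i = 6.310 × 0.001300 = 0.008206 m/day.
Seepage velocity v = q / n_e = 0.008206 / 0.11 = 0.07460 m/day.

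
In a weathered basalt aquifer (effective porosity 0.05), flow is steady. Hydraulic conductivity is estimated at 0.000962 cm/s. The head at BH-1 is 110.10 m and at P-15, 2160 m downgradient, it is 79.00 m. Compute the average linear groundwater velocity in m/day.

Convert K: 0.000962 cm/s × 864 = 0.8312 m/day.
Hydraulic gradient i = (110.10 − 79.00) / 2160 = 31.1 / 2160 = 0.01440.
Darcy flux q = K · i = 0.8312 × 0.01440 = 0.01197 m/day.
Seepage velocity v = q / n_e = 0.01197 / 0.05 = 0.2393 m/day.

0.239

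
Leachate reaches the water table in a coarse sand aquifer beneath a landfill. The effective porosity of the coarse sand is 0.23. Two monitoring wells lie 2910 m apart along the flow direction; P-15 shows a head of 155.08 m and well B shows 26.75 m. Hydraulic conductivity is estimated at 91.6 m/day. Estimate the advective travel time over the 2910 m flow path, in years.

0.454

Hydraulic gradient i = (155.08 − 26.75) / 2910 = 128.33 / 2910 = 0.04410.
Darcy flux q = K · i = 91.60 × 0.04410 = 4.040 m/day.
Seepage velocity v = q / n_e = 4.040 / 0.23 = 17.56 m/day.
Travel time t = L / v = 2910 / 17.56 = 165.7 days = 0.4536 years.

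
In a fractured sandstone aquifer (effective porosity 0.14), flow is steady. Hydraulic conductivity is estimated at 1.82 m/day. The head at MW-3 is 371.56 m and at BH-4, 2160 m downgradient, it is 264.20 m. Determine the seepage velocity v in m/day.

Hydraulic gradient i = (371.56 − 264.20) / 2160 = 107.36 / 2160 = 0.04970.
Darcy flux q = K · i = 1.820 × 0.04970 = 0.09046 m/day.
Seepage velocity v = q / n_e = 0.09046 / 0.14 = 0.6461 m/day.

0.646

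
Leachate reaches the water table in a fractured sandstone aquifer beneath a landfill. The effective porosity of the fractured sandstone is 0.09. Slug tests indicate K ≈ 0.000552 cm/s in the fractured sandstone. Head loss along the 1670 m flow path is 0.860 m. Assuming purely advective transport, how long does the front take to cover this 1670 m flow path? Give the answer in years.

Convert K: 0.000552 cm/s × 864 = 0.4769 m/day.
Hydraulic gradient i = Δh / L = 0.860 / 1670 = 0.0005150.
Darcy flux q = K · i = 0.4769 × 0.0005150 = 0.0002456 m/day.
Seepage velocity v = q / n_e = 0.0002456 / 0.09 = 0.002729 m/day.
Travel time t = L / v = 1670 / 0.002729 = 6.120e+05 days = 1675 years.

1680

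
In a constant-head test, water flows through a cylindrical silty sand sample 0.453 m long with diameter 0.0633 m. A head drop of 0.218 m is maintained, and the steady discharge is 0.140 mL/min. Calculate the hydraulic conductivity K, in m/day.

0.133

Cross-sectional area A = π·(d/2)² = π × (0.0633/2)² = 0.003147 m².
Convert discharge: 0.140 mL/min = 2.333e-09 m³/s.
Darcy's law rearranged: K = Q·L / (A·Δh) = 2.333e-09 × 0.453 / (0.003147 × 0.218) = 1.541e-06 m/s = 0.1331 m/day.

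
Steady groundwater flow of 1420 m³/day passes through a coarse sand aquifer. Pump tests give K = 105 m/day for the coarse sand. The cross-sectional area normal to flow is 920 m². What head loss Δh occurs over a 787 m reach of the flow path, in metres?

11.6

From Q = K·A·i, i = Q / (K·A) = 1420 / (105.0 × 920.0) = 0.01470.
Head loss Δh = i · L = 0.01470 × 787 = 11.57 m.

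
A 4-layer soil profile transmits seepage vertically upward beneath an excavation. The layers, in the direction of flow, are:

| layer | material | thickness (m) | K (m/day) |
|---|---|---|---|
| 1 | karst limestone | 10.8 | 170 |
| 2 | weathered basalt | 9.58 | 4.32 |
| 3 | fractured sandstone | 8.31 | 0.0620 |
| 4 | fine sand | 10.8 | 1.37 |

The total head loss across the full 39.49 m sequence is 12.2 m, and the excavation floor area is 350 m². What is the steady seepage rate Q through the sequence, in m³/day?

29.6

Flow is perpendicular to layering, so the layers act in series and the equivalent K is the thickness-weighted harmonic mean.
Total thickness L = 10.8 + 9.58 + 8.31 + 10.8 = 39.49 m.
Σ(b_i/K_i) = 10.8/170 + 9.58/4.32 + 8.31/0.0620 + 10.8/1.37 = 144.2 d.
K_eq = L / Σ(b_i/K_i) = 39.49 / 144.2 = 0.2739 m/day.
Q = K_eq · A · (Δh/L) = 0.2739 × 350 × (12.2/39.49) = 29.61 m³/day.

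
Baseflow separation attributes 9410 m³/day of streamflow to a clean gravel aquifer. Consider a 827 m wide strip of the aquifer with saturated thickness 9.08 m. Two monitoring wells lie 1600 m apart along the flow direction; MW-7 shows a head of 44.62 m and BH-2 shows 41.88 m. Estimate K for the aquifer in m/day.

Cross-sectional area A = 827 × 9.08 = 7509 m².
Hydraulic gradient i = (44.62 − 41.88) / 1600 = 2.74 / 1600 = 0.001713.
From Q = K·A·i, K = Q / (A·i) = 9410 / (7509 × 0.001713) = 731.8 m/day.

732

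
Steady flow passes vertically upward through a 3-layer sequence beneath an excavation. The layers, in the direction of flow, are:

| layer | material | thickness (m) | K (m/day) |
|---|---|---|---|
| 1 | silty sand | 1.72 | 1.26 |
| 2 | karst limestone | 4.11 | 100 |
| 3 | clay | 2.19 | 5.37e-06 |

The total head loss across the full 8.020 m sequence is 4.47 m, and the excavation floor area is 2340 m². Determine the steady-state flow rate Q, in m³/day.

Flow is perpendicular to layering, so the layers act in series and the equivalent K is the thickness-weighted harmonic mean.
Total thickness L = 1.72 + 4.11 + 2.19 = 8.020 m.
Σ(b_i/K_i) = 1.72/1.26 + 4.11/100 + 2.19/5.37e-06 = 4.078e+05 d.
K_eq = L / Σ(b_i/K_i) = 8.020 / 4.078e+05 = 1.967e-05 m/day.
Q = K_eq · A · (Δh/L) = 1.967e-05 × 2340 × (4.47/8.020) = 0.02565 m³/day.

0.0256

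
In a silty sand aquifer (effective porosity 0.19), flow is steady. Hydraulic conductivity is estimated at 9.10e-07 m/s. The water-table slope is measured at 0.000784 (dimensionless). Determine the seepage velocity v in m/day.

0.000324

Convert K: 9.10e-07 m/s × 86400 = 0.07862 m/day.
Hydraulic gradient i = 0.000784.
Darcy flux q = K · i = 0.07862 × 0.0007840 = 6.164e-05 m/day.
Seepage velocity v = q / n_e = 6.164e-05 / 0.19 = 0.0003244 m/day.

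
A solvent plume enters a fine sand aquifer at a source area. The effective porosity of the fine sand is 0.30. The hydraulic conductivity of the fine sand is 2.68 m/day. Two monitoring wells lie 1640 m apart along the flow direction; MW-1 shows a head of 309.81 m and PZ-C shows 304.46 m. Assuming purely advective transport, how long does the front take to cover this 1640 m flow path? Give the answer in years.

Hydraulic gradient i = (309.81 − 304.46) / 1640 = 5.35 / 1640 = 0.003262.
Darcy flux q = K · i = 2.680 × 0.003262 = 0.008743 m/day.
Seepage velocity v = q / n_e = 0.008743 / 0.30 = 0.02914 m/day.
Travel time t = L / v = 1640 / 0.02914 = 56276 days = 154.1 years.

154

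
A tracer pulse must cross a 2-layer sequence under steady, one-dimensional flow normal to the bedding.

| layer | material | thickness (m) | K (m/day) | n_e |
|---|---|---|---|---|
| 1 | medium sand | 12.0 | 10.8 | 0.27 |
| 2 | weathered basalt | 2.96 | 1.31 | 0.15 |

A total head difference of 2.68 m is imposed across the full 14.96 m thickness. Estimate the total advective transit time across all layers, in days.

With flow normal to the layers, continuity requires the same specific discharge q through every layer.
Σ(b_i/K_i) = 12.0/10.8 + 2.96/1.31 = 3.371 d.
q = Δh / Σ(b_i/K_i) = 2.68 / 3.371 = 0.7951 m/day.
In each layer the seepage velocity is v_i = q/n_i, so the layer transit time is t_i = b_i·n_i / q:
  layer 1 (medium sand): t_1 = 12.0 × 0.27 / 0.7951 = 4.075 d
  layer 2 (weathered basalt): t_2 = 2.96 × 0.15 / 0.7951 = 0.5584 d
Total t = Σ t_i = 4.633 days.

4.63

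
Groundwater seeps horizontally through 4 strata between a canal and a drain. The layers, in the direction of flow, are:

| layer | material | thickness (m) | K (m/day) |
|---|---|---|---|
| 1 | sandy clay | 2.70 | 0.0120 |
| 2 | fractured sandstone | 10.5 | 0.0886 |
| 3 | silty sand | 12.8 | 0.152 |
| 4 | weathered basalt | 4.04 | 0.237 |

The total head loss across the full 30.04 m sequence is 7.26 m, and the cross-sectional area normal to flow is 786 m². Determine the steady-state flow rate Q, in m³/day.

Flow is perpendicular to layering, so the layers act in series and the equivalent K is the thickness-weighted harmonic mean.
Total thickness L = 2.70 + 10.5 + 12.8 + 4.04 = 30.04 m.
Σ(b_i/K_i) = 2.70/0.0120 + 10.5/0.0886 + 12.8/0.152 + 4.04/0.237 = 444.8 d.
K_eq = L / Σ(b_i/K_i) = 30.04 / 444.8 = 0.06754 m/day.
Q = K_eq · A · (Δh/L) = 0.06754 × 786 × (7.26/30.04) = 12.83 m³/day.

12.8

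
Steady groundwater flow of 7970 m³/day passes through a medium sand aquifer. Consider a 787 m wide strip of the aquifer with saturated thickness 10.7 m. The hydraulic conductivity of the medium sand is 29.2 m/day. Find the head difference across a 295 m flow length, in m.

Cross-sectional area A = 787 × 10.7 = 8421 m².
From Q = K·A·i, i = Q / (K·A) = 7970 / (29.20 × 8421) = 0.03241.
Head loss Δh = i · L = 0.03241 × 295 = 9.562 m.

9.56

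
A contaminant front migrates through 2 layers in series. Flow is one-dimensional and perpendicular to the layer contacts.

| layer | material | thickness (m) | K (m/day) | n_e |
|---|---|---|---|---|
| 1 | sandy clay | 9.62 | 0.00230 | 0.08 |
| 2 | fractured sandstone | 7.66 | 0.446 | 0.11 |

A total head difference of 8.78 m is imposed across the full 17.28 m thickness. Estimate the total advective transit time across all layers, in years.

2.11

With flow normal to the layers, continuity requires the same specific discharge q through every layer.
Σ(b_i/K_i) = 9.62/0.00230 + 7.66/0.446 = 4200 d.
q = Δh / Σ(b_i/K_i) = 8.78 / 4200 = 0.002091 m/day.
In each layer the seepage velocity is v_i = q/n_i, so the layer transit time is t_i = b_i·n_i / q:
  layer 1 (sandy clay): t_1 = 9.62 × 0.08 / 0.002091 = 368.1 d
  layer 2 (fractured sandstone): t_2 = 7.66 × 0.11 / 0.002091 = 403.0 d
Total t = Σ t_i = 771.2 days = 2.111 years.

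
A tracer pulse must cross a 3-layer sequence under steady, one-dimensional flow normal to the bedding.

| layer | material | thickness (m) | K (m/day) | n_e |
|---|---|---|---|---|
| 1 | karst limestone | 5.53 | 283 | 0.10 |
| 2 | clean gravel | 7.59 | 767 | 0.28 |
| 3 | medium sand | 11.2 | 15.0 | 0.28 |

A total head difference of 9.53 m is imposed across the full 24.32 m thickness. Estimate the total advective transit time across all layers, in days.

With flow normal to the layers, continuity requires the same specific discharge q through every layer.
Σ(b_i/K_i) = 5.53/283 + 7.59/767 + 11.2/15.0 = 0.7761 d.
q = Δh / Σ(b_i/K_i) = 9.53 / 0.7761 = 12.28 m/day.
In each layer the seepage velocity is v_i = q/n_i, so the layer transit time is t_i = b_i·n_i / q:
  layer 1 (karst limestone): t_1 = 5.53 × 0.10 / 12.28 = 0.04504 d
  layer 2 (clean gravel): t_2 = 7.59 × 0.28 / 12.28 = 0.1731 d
  layer 3 (medium sand): t_3 = 11.2 × 0.28 / 12.28 = 0.2554 d
Total t = Σ t_i = 0.4735 days.

0.473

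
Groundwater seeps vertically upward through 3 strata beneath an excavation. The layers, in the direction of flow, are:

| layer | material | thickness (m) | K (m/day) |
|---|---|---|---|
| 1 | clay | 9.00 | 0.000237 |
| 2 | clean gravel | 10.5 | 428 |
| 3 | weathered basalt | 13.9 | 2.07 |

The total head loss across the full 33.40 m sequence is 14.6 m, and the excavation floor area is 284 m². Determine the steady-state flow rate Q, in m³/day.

Flow is perpendicular to layering, so the layers act in series and the equivalent K is the thickness-weighted harmonic mean.
Total thickness L = 9.00 + 10.5 + 13.9 = 33.40 m.
Σ(b_i/K_i) = 9.00/0.000237 + 10.5/428 + 13.9/2.07 = 37981 d.
K_eq = L / Σ(b_i/K_i) = 33.40 / 37981 = 0.0008794 m/day.
Q = K_eq · A · (Δh/L) = 0.0008794 × 284 × (14.6/33.40) = 0.1092 m³/day.

0.109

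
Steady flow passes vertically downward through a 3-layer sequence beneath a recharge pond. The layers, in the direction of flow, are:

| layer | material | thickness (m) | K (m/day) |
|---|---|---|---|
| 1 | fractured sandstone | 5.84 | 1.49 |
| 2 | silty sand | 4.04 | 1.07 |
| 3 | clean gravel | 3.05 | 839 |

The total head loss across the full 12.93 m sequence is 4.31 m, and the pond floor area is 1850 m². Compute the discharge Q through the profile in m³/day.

1040

Flow is perpendicular to layering, so the layers act in series and the equivalent K is the thickness-weighted harmonic mean.
Total thickness L = 5.84 + 4.04 + 3.05 = 12.93 m.
Σ(b_i/K_i) = 5.84/1.49 + 4.04/1.07 + 3.05/839 = 7.699 d.
K_eq = L / Σ(b_i/K_i) = 12.93 / 7.699 = 1.679 m/day.
Q = K_eq · A · (Δh/L) = 1.679 × 1850 × (4.31/12.93) = 1036 m³/day.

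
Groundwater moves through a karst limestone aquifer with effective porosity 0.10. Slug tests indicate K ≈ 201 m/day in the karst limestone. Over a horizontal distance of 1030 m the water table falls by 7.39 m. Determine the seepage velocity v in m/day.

14.4

Hydraulic gradient i = Δh / L = 7.39 / 1030 = 0.007175.
Darcy flux q = K · i = 201.0 × 0.007175 = 1.442 m/day.
Seepage velocity v = q / n_e = 1.442 / 0.10 = 14.42 m/day.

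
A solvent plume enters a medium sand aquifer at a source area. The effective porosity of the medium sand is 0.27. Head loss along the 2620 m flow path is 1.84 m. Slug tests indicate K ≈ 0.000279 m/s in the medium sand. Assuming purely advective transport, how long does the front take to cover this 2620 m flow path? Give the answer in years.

114

Convert K: 0.000279 m/s × 86400 = 24.11 m/day.
Hydraulic gradient i = Δh / L = 1.84 / 2620 = 0.0007023.
Darcy flux q = K · i = 24.11 × 0.0007023 = 0.01693 m/day.
Seepage velocity v = q / n_e = 0.01693 / 0.27 = 0.06270 m/day.
Travel time t = L / v = 2620 / 0.06270 = 41786 days = 114.4 years.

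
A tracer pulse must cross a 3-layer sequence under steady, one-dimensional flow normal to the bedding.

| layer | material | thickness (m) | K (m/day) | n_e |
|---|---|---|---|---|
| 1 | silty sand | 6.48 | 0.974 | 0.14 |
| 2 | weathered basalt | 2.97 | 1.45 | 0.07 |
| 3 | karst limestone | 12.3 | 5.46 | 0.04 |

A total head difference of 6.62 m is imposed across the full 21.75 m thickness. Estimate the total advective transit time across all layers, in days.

2.66

With flow normal to the layers, continuity requires the same specific discharge q through every layer.
Σ(b_i/K_i) = 6.48/0.974 + 2.97/1.45 + 12.3/5.46 = 10.95 d.
q = Δh / Σ(b_i/K_i) = 6.62 / 10.95 = 0.6043 m/day.
In each layer the seepage velocity is v_i = q/n_i, so the layer transit time is t_i = b_i·n_i / q:
  layer 1 (silty sand): t_1 = 6.48 × 0.14 / 0.6043 = 1.501 d
  layer 2 (weathered basalt): t_2 = 2.97 × 0.07 / 0.6043 = 0.3440 d
  layer 3 (karst limestone): t_3 = 12.3 × 0.04 / 0.6043 = 0.8141 d
Total t = Σ t_i = 2.659 days.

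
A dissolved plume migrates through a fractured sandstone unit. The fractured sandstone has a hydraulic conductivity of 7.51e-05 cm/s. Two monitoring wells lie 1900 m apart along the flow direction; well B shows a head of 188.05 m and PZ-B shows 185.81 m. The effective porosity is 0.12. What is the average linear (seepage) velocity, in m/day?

Convert K: 7.51e-05 cm/s × 864 = 0.06489 m/day.
Hydraulic gradient i = (188.05 − 185.81) / 1900 = 2.24 / 1900 = 0.001179.
Darcy flux q = K · i = 0.06489 × 0.001179 = 7.650e-05 m/day.
Seepage velocity v = q / n_e = 7.650e-05 / 0.12 = 0.0006375 m/day.

0.000637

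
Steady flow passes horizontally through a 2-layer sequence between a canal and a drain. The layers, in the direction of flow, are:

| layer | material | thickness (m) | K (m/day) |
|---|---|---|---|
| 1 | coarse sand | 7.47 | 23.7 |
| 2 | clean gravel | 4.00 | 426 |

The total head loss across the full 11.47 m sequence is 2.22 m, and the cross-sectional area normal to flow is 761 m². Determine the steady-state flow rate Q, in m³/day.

5200

Flow is perpendicular to layering, so the layers act in series and the equivalent K is the thickness-weighted harmonic mean.
Total thickness L = 7.47 + 4.00 = 11.47 m.
Σ(b_i/K_i) = 7.47/23.7 + 4.00/426 = 0.3246 d.
K_eq = L / Σ(b_i/K_i) = 11.47 / 0.3246 = 35.34 m/day.
Q = K_eq · A · (Δh/L) = 35.34 × 761 × (2.22/11.47) = 5205 m³/day.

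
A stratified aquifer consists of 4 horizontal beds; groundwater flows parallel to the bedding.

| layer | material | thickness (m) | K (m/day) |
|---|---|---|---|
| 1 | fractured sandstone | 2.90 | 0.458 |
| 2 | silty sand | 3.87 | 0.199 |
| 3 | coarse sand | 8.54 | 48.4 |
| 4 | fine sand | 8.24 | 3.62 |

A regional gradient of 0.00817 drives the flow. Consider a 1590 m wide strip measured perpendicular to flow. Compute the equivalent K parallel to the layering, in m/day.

18.9

Flow is parallel to layering, so each bed carries its own Darcy discharge and the transmissivities add.
Σ(K_i·b_i) = 0.458×2.90 + 0.199×3.87 + 48.4×8.54 + 3.62×8.24 = 445.3 m²/day.
Total thickness b = 23.55 m, so K_eq = Σ(K_i·b_i)/b = 18.91 m/day.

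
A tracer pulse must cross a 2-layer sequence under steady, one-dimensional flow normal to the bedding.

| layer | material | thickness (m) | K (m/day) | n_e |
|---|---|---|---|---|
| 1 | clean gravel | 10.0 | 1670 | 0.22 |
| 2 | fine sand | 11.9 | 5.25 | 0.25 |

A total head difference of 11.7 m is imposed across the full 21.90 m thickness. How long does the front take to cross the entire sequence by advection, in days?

With flow normal to the layers, continuity requires the same specific discharge q through every layer.
Σ(b_i/K_i) = 10.0/1670 + 11.9/5.25 = 2.273 d.
q = Δh / Σ(b_i/K_i) = 11.7 / 2.273 = 5.148 m/day.
In each layer the seepage velocity is v_i = q/n_i, so the layer transit time is t_i = b_i·n_i / q:
  layer 1 (clean gravel): t_1 = 10.0 × 0.22 / 5.148 = 0.4273 d
  layer 2 (fine sand): t_2 = 11.9 × 0.25 / 5.148 = 0.5779 d
Total t = Σ t_i = 1.005 days.

1.01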